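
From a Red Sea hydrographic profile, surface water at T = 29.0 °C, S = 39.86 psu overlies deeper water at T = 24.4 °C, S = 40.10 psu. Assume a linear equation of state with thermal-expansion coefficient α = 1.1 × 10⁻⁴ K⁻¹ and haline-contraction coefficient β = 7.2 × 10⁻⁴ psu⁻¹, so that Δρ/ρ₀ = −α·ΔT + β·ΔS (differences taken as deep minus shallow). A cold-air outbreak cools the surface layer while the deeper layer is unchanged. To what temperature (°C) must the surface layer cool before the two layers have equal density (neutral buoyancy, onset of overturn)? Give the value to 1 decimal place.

Neutral buoyancy requires Δρ = 0, i.e. −α(T_deep − T_surf′) + β(S_deep − S_surf) = 0.
T_surf′ = T_deep − (β/α)·ΔS = 24.4 − (7.2 × 10⁻⁴/1.1 × 10⁻⁴)·(+0.24) = 22.829 °C.
Cooling required: 29.0 − (22.829) = 6.171 °C.

22.8 °C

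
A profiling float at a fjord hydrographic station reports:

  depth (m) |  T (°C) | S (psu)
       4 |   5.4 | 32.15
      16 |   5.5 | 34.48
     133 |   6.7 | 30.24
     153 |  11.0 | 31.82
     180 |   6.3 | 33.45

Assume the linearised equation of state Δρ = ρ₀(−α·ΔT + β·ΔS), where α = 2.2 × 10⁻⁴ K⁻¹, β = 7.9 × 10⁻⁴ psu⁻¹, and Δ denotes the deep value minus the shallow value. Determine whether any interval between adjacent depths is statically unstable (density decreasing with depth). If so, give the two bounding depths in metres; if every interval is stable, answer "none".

Evaluate Δρ/ρ₀ = −αΔT + βΔS across each adjacent pair:
  4–16 m: −αΔT+βΔS = −(2.2 × 10⁻⁴)(+0.1)+(7.9 × 10⁻⁴)(+2.33) = 1.8 × 10⁻³ → stable
  16–133 m: −αΔT+βΔS = −(2.2 × 10⁻⁴)(+1.2)+(7.9 × 10⁻⁴)(-4.24) = -3.6 × 10⁻³ → UNSTABLE
  133–153 m: −αΔT+βΔS = −(2.2 × 10⁻⁴)(+4.3)+(7.9 × 10⁻⁴)(+1.58) = 3.0 × 10⁻⁴ → stable
  153–180 m: −αΔT+βΔS = −(2.2 × 10⁻⁴)(-4.7)+(7.9 × 10⁻⁴)(+1.63) = 2.3 × 10⁻³ → stable
The 16–133 m interval has Δρ < 0: lighter water underlies denser water.

16–133 m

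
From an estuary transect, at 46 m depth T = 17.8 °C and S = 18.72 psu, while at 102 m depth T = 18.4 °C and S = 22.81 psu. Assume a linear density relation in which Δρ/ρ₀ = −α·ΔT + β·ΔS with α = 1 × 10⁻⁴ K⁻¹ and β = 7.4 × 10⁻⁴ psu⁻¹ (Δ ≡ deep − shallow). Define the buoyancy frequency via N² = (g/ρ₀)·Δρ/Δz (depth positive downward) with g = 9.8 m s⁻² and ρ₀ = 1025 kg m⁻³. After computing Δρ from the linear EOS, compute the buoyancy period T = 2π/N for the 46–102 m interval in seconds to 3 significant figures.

276 s

ΔT = +0.6 K, ΔS = +4.09 psu (deep − shallow).
Δρ/ρ₀ = −αΔT + βΔS = -6.00 × 10⁻⁵ + 3.0266 × 10⁻³ = 2.9666 × 10⁻³, so Δρ ≈ 3.041 kg m⁻³.
N² = (g/ρ₀)·Δρ/Δz = g·(Δρ/ρ₀)/Δz = 9.8 × 2.9666 × 10⁻³ / 56 = 5.1915 × 10⁻⁴ s⁻².
N = √(5.1915 × 10⁻⁴) = 0.022785 rad s⁻¹ → T = 2π/N = 275.76 s ≈ 276 s.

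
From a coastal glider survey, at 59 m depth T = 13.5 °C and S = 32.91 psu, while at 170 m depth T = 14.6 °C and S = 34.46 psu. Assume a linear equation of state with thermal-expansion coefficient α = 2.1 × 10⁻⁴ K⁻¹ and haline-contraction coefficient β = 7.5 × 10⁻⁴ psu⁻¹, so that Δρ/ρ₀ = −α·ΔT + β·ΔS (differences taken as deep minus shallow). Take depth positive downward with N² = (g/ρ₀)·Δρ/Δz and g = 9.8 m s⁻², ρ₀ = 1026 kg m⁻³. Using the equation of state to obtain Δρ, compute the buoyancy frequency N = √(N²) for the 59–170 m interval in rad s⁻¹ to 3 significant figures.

ΔT = +1.1 K, ΔS = +1.55 psu (deep − shallow).
Δρ/ρ₀ = −αΔT + βΔS = -2.31 × 10⁻⁴ + 1.1625 × 10⁻³ = 9.315 × 10⁻⁴, so Δρ ≈ 0.9557 kg m⁻³.
N² = (g/ρ₀)·Δρ/Δz = g·(Δρ/ρ₀)/Δz = 9.8 × 9.315 × 10⁻⁴ / 111 = 8.2241 × 10⁻⁵ s⁻².
N = √(8.2241 × 10⁻⁵) = 9.0687 × 10⁻³ rad s⁻¹ ≈ 9.07 × 10⁻³ rad s⁻¹.

9.07 × 10⁻³ rad s⁻¹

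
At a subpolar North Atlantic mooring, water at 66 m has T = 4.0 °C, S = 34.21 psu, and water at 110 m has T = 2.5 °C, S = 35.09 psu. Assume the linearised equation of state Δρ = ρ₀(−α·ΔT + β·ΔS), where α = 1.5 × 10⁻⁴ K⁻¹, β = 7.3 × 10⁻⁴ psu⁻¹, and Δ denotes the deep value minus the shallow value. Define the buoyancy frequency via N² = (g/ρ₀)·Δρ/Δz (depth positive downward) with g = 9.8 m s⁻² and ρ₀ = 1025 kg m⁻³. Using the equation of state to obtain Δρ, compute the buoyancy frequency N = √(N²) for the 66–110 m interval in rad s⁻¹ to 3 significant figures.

ΔT = -1.5 K, ΔS = +0.88 psu (deep − shallow).
Δρ/ρ₀ = −αΔT + βΔS = 2.25 × 10⁻⁴ + 6.424 × 10⁻⁴ = 8.674 × 10⁻⁴, so Δρ ≈ 0.8891 kg m⁻³.
N² = (g/ρ₀)·Δρ/Δz = g·(Δρ/ρ₀)/Δz = 9.8 × 8.674 × 10⁻⁴ / 44 = 1.9319 × 10⁻⁴ s⁻².
N = √(1.9319 × 10⁻⁴) = 0.013899 rad s⁻¹ ≈ 0.0139 rad s⁻¹.

0.0139 rad s⁻¹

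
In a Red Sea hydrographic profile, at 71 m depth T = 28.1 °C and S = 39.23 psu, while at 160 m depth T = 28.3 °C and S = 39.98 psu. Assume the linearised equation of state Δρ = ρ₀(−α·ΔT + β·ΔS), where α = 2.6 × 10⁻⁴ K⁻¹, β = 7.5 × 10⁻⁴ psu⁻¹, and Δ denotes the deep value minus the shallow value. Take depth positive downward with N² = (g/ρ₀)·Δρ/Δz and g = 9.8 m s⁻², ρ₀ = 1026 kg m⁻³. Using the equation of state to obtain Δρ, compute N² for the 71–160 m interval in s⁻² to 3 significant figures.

5.62 × 10⁻⁵ s⁻²

ΔT = +0.2 K, ΔS = +0.75 psu (deep − shallow).
Δρ/ρ₀ = −αΔT + βΔS = -5.20 × 10⁻⁵ + 5.625 × 10⁻⁴ = 5.105 × 10⁻⁴, so Δρ ≈ 0.5238 kg m⁻³.
N² = (g/ρ₀)·Δρ/Δz = g·(Δρ/ρ₀)/Δz = 9.8 × 5.105 × 10⁻⁴ / 89 = 5.6212 × 10⁻⁵ s⁻² ≈ 5.62 × 10⁻⁵ s⁻².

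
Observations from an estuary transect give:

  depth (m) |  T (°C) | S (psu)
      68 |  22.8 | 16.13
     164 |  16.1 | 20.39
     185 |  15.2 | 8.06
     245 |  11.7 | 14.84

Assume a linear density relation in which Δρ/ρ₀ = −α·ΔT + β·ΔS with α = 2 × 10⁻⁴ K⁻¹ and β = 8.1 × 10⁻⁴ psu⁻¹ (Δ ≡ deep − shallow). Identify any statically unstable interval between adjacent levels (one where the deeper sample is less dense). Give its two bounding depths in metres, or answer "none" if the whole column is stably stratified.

Evaluate Δρ/ρ₀ = −αΔT + βΔS across each adjacent pair:
  68–164 m: −αΔT+βΔS = −(2 × 10⁻⁴)(-6.7)+(8.1 × 10⁻⁴)(+4.26) = 4.8 × 10⁻³ → stable
  164–185 m: −αΔT+βΔS = −(2 × 10⁻⁴)(-0.9)+(8.1 × 10⁻⁴)(-12.33) = -9.8 × 10⁻³ → UNSTABLE
  185–245 m: −αΔT+βΔS = −(2 × 10⁻⁴)(-3.5)+(8.1 × 10⁻⁴)(+6.78) = 6.2 × 10⁻³ → stable
The 164–185 m interval has Δρ < 0: lighter water underlies denser water.

164–185 m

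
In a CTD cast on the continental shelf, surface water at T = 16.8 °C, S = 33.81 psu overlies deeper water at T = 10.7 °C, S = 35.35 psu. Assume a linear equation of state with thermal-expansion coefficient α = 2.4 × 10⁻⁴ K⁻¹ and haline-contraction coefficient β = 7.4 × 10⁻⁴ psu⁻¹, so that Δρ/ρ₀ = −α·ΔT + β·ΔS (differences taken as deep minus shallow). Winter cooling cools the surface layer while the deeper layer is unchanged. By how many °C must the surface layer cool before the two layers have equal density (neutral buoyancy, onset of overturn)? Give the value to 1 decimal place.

Neutral buoyancy requires Δρ = 0, i.e. −α(T_deep − T_surf′) + β(S_deep − S_surf) = 0.
T_surf′ = T_deep − (β/α)·ΔS = 10.7 − (7.4 × 10⁻⁴/2.4 × 10⁻⁴)·(+1.54) = 5.952 °C.
Cooling required: 16.8 − (5.952) = 10.848 °C.

10.8 °C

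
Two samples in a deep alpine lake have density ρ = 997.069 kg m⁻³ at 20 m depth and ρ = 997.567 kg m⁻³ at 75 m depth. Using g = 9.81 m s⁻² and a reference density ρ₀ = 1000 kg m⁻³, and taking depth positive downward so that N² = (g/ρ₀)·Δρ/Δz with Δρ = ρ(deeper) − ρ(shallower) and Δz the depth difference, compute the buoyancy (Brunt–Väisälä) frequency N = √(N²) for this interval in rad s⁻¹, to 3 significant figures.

9.42 × 10⁻³ rad s⁻¹

Δρ = 997.567 − 997.069 = 0.498 kg m⁻³ over Δz = 75 − 20 = 55 m.
N² = (9.81/1000) × (0.498/55) = 8.8825 × 10⁻⁵ s⁻².
N = √(8.8825 × 10⁻⁵) = 9.4247 × 10⁻³ rad s⁻¹ ≈ 9.42 × 10⁻³ rad s⁻¹.
A positive N² confirms static stability across the interval.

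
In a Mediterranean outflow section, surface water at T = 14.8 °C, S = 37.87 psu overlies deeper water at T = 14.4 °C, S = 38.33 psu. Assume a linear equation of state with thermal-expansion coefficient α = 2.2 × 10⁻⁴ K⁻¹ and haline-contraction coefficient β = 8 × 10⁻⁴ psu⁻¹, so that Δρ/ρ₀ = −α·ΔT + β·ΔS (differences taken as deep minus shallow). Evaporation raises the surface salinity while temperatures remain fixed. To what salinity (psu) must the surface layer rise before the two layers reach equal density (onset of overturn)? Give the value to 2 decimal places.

Neutral buoyancy requires −α(T_deep − T_surf) + β(S_deep − S_surf′) = 0.
S_surf′ = S_deep − (α/β)·ΔT = 38.33 − (2.2 × 10⁻⁴/8 × 10⁻⁴)·(-0.4) = 38.4400 psu.
Increase required: 38.4400 − 37.87 = 0.5700 psu.

38.44 psu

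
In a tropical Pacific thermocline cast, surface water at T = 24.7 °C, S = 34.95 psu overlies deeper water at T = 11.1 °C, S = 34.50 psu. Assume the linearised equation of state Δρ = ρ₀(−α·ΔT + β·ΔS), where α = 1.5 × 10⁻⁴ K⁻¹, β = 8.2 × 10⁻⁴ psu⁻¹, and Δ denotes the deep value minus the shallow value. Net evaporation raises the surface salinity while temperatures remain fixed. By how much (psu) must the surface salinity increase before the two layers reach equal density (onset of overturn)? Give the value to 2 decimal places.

2.04 psu

Neutral buoyancy requires −α(T_deep − T_surf) + β(S_deep − S_surf′) = 0.
S_surf′ = S_deep − (α/β)·ΔT = 34.50 − (1.5 × 10⁻⁴/8.2 × 10⁻⁴)·(-13.6) = 36.9878 psu.
Increase required: 36.9878 − 34.95 = 2.0378 psu.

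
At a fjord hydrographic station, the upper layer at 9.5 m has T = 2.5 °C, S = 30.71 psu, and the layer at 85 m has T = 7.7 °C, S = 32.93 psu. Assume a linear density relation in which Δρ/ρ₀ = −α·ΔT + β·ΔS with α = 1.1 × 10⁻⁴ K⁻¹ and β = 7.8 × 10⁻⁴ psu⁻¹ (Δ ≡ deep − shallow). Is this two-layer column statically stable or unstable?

ΔT = 7.7 − 2.5 = +5.2 K and ΔS = 32.93 − 30.71 = +2.22 psu (deep − shallow).
−αΔT = -5.72 × 10⁻⁴; βΔS = 1.7316 × 10⁻³; sum Δρ/ρ₀ = 1.1596 × 10⁻³.
Δρ/ρ₀ > 0, so Δρ > 0: deeper water is denser → statically stable.

stable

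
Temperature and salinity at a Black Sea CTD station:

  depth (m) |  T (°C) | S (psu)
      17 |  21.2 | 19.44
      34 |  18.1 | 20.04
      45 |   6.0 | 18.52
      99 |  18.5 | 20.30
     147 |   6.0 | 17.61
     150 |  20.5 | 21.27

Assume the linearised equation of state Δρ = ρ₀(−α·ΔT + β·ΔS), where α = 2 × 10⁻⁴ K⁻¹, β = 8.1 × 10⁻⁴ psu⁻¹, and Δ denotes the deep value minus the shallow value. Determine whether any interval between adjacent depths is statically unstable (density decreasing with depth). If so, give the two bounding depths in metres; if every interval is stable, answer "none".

45–99 m

Evaluate Δρ/ρ₀ = −αΔT + βΔS across each adjacent pair:
  17–34 m: −αΔT+βΔS = −(2 × 10⁻⁴)(-3.1)+(8.1 × 10⁻⁴)(+0.60) = 1.1 × 10⁻³ → stable
  34–45 m: −αΔT+βΔS = −(2 × 10⁻⁴)(-12.1)+(8.1 × 10⁻⁴)(-1.52) = 1.2 × 10⁻³ → stable
  45–99 m: −αΔT+βΔS = −(2 × 10⁻⁴)(+12.5)+(8.1 × 10⁻⁴)(+1.78) = -1.1 × 10⁻³ → UNSTABLE
  99–147 m: −αΔT+βΔS = −(2 × 10⁻⁴)(-12.5)+(8.1 × 10⁻⁴)(-2.69) = 3.2 × 10⁻⁴ → stable
  147–150 m: −αΔT+βΔS = −(2 × 10⁻⁴)(+14.5)+(8.1 × 10⁻⁴)(+3.66) = 6.5 × 10⁻⁵ → stable
The 45–99 m interval has Δρ < 0: lighter water underlies denser water.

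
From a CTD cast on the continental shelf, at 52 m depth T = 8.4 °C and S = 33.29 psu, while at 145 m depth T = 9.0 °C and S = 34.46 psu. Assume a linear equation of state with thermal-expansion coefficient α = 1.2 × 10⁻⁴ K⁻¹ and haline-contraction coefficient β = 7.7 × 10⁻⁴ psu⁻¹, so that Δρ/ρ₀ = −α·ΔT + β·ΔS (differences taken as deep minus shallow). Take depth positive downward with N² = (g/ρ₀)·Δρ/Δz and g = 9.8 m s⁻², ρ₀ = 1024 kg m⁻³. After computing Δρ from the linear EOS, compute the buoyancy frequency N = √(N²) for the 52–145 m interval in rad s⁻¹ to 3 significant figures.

ΔT = +0.6 K, ΔS = +1.17 psu (deep − shallow).
Δρ/ρ₀ = −αΔT + βΔS = -7.20 × 10⁻⁵ + 9.009 × 10⁻⁴ = 8.289 × 10⁻⁴, so Δρ ≈ 0.8488 kg m⁻³.
N² = (g/ρ₀)·Δρ/Δz = g·(Δρ/ρ₀)/Δz = 9.8 × 8.289 × 10⁻⁴ / 93 = 8.7346 × 10⁻⁵ s⁻².
N = √(8.7346 × 10⁻⁵) = 9.3459 × 10⁻³ rad s⁻¹ ≈ 9.35 × 10⁻³ rad s⁻¹.

9.35 × 10⁻³ rad s⁻¹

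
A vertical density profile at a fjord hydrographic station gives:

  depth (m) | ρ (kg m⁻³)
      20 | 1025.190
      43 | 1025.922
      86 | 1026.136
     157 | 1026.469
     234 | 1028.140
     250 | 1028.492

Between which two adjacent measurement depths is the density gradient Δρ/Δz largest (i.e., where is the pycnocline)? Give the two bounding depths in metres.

Compute the density gradient over each adjacent pair:
  20–43 m: Δρ/Δz = 0.732/23 = 0.032 kg m⁻⁴
  43–86 m: Δρ/Δz = 0.214/43 = 5.0 × 10⁻³ kg m⁻⁴
  86–157 m: Δρ/Δz = 0.333/71 = 4.7 × 10⁻³ kg m⁻⁴
  157–234 m: Δρ/Δz = 1.671/77 = 0.022 kg m⁻⁴
  234–250 m: Δρ/Δz = 0.352/16 = 0.022 kg m⁻⁴
The largest gradient is in the 20–43 m interval — the pycnocline.

20–43 m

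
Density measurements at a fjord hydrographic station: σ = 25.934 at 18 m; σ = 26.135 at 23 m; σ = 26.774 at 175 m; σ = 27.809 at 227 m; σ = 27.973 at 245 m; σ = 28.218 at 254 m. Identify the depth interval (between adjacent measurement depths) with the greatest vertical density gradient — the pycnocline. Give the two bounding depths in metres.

Compute the density gradient over each adjacent pair:
  18–23 m: Δρ/Δz = 0.201/5 = 0.040 kg m⁻⁴
  23–175 m: Δρ/Δz = 0.639/152 = 4.2 × 10⁻³ kg m⁻⁴
  175–227 m: Δρ/Δz = 1.035/52 = 0.020 kg m⁻⁴
  227–245 m: Δρ/Δz = 0.164/18 = 9.1 × 10⁻³ kg m⁻⁴
  245–254 m: Δρ/Δz = 0.245/9 = 0.027 kg m⁻⁴
The largest gradient is in the 18–23 m interval — the pycnocline.

18–23 m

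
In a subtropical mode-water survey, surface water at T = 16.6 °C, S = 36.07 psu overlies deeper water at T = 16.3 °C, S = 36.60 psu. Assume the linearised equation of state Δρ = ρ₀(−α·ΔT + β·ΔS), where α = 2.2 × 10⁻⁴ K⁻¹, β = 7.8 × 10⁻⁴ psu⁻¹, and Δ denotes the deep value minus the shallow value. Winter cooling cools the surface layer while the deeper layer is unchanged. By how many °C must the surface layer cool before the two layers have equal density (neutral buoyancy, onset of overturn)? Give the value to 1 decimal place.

Neutral buoyancy requires Δρ = 0, i.e. −α(T_deep − T_surf′) + β(S_deep − S_surf) = 0.
T_surf′ = T_deep − (β/α)·ΔS = 16.3 − (7.8 × 10⁻⁴/2.2 × 10⁻⁴)·(+0.53) = 14.421 °C.
Cooling required: 16.6 − (14.421) = 2.179 °C.

2.2 °C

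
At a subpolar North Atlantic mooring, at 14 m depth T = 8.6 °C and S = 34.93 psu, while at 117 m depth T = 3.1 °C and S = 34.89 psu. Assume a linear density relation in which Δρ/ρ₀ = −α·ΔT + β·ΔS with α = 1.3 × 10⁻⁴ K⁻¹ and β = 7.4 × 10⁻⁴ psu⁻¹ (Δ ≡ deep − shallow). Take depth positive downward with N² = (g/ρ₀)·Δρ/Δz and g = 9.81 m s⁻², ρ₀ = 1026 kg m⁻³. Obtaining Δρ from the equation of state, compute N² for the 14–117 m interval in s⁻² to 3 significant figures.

ΔT = -5.5 K, ΔS = -0.04 psu (deep − shallow).
Δρ/ρ₀ = −αΔT + βΔS = 7.15 × 10⁻⁴ − 2.96 × 10⁻⁵ = 6.854 × 10⁻⁴, so Δρ ≈ 0.7032 kg m⁻³.
N² = (g/ρ₀)·Δρ/Δz = g·(Δρ/ρ₀)/Δz = 9.81 × 6.854 × 10⁻⁴ / 103 = 6.5279 × 10⁻⁵ s⁻² ≈ 6.53 × 10⁻⁵ s⁻².

6.53 × 10⁻⁵ s⁻²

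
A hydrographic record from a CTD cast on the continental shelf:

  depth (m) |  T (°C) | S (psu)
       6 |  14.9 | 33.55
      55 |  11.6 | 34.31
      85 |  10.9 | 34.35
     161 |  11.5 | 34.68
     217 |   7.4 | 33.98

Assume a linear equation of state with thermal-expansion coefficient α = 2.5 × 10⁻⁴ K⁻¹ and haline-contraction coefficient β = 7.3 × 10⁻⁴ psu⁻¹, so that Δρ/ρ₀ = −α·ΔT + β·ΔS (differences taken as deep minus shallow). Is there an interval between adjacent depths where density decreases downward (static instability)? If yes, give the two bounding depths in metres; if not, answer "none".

Evaluate Δρ/ρ₀ = −αΔT + βΔS across each adjacent pair:
  6–55 m: −αΔT+βΔS = −(2.5 × 10⁻⁴)(-3.3)+(7.3 × 10⁻⁴)(+0.76) = 1.4 × 10⁻³ → stable
  55–85 m: −αΔT+βΔS = −(2.5 × 10⁻⁴)(-0.7)+(7.3 × 10⁻⁴)(+0.04) = 2.0 × 10⁻⁴ → stable
  85–161 m: −αΔT+βΔS = −(2.5 × 10⁻⁴)(+0.6)+(7.3 × 10⁻⁴)(+0.33) = 9.1 × 10⁻⁵ → stable
  161–217 m: −αΔT+βΔS = −(2.5 × 10⁻⁴)(-4.1)+(7.3 × 10⁻⁴)(-0.70) = 5.1 × 10⁻⁴ → stable
Every interval has Δρ > 0: the column is stably stratified throughout.

none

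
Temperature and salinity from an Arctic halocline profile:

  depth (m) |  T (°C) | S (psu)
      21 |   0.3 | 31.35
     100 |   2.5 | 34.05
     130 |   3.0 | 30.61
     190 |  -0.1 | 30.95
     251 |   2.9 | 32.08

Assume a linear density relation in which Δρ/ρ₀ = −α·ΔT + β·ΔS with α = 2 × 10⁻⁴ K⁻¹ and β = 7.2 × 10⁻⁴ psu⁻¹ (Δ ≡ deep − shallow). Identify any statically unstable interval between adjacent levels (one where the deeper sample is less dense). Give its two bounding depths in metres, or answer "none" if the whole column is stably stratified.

100–130 m

Evaluate Δρ/ρ₀ = −αΔT + βΔS across each adjacent pair:
  21–100 m: −αΔT+βΔS = −(2 × 10⁻⁴)(+2.2)+(7.2 × 10⁻⁴)(+2.70) = 1.5 × 10⁻³ → stable
  100–130 m: −αΔT+βΔS = −(2 × 10⁻⁴)(+0.5)+(7.2 × 10⁻⁴)(-3.44) = -2.6 × 10⁻³ → UNSTABLE
  130–190 m: −αΔT+βΔS = −(2 × 10⁻⁴)(-3.1)+(7.2 × 10⁻⁴)(+0.34) = 8.6 × 10⁻⁴ → stable
  190–251 m: −αΔT+βΔS = −(2 × 10⁻⁴)(+3.0)+(7.2 × 10⁻⁴)(+1.13) = 2.1 × 10⁻⁴ → stable
The 100–130 m interval has Δρ < 0: lighter water underlies denser water.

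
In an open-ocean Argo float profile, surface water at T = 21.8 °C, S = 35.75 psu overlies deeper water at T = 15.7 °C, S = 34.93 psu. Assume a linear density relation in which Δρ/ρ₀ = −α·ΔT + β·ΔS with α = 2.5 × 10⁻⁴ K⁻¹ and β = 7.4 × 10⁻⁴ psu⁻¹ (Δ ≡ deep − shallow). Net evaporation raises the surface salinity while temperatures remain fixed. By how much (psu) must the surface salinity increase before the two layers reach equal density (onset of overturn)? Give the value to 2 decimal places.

Neutral buoyancy requires −α(T_deep − T_surf) + β(S_deep − S_surf′) = 0.
S_surf′ = S_deep − (α/β)·ΔT = 34.93 − (2.5 × 10⁻⁴/7.4 × 10⁻⁴)·(-6.1) = 36.9908 psu.
Increase required: 36.9908 − 35.75 = 1.2408 psu.

1.24 psu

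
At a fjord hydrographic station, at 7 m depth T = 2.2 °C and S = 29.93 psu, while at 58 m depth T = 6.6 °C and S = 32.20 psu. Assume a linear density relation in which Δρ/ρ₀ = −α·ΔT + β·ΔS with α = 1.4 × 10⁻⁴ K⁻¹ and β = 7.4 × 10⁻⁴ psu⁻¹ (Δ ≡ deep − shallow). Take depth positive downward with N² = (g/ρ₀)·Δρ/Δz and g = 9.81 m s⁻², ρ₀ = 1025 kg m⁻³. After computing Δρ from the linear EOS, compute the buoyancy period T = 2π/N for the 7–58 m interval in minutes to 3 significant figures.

7.32 min

ΔT = +4.4 K, ΔS = +2.27 psu (deep − shallow).
Δρ/ρ₀ = −αΔT + βΔS = -6.16 × 10⁻⁴ + 1.6798 × 10⁻³ = 1.0638 × 10⁻³, so Δρ ≈ 1.090 kg m⁻³.
N² = (g/ρ₀)·Δρ/Δz = g·(Δρ/ρ₀)/Δz = 9.81 × 1.0638 × 10⁻³ / 51 = 2.0463 × 10⁻⁴ s⁻².
N = √(2.0463 × 10⁻⁴) = 0.014305 rad s⁻¹ → T = 2π/N = 439.23 s = 7.3205 min ≈ 7.32 min.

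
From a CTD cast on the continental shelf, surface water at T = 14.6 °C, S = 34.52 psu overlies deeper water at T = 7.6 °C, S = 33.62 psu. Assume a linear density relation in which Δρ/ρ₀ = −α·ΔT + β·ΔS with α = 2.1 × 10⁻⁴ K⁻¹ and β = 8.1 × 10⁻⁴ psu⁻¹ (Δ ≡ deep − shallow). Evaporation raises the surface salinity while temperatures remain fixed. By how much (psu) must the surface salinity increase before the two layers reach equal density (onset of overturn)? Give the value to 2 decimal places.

Neutral buoyancy requires −α(T_deep − T_surf) + β(S_deep − S_surf′) = 0.
S_surf′ = S_deep − (α/β)·ΔT = 33.62 − (2.1 × 10⁻⁴/8.1 × 10⁻⁴)·(-7.0) = 35.4348 psu.
Increase required: 35.4348 − 34.52 = 0.9148 psu.

0.91 psu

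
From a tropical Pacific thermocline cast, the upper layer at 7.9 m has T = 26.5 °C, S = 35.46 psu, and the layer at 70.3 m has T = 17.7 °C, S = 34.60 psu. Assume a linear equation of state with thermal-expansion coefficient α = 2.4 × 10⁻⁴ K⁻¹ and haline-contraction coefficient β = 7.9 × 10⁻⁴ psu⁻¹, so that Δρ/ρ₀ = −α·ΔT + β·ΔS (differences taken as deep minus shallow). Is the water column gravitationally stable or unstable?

ΔT = 17.7 − 26.5 = -8.8 K and ΔS = 34.60 − 35.46 = -0.86 psu (deep − shallow).
−αΔT = 2.112 × 10⁻³; βΔS = -6.794 × 10⁻⁴; sum Δρ/ρ₀ = 1.4326 × 10⁻³.
Δρ/ρ₀ > 0, so Δρ > 0: deeper water is denser → statically stable.

stable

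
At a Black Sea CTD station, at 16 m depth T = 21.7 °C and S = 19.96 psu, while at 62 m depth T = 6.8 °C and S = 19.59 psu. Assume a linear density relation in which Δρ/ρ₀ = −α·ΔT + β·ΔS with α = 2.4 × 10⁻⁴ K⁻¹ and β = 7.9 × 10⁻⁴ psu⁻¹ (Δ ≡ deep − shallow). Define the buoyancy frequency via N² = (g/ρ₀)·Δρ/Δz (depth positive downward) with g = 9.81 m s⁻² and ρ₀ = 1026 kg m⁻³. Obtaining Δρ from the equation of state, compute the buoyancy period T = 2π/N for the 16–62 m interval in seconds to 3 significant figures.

ΔT = -14.9 K, ΔS = -0.37 psu (deep − shallow).
Δρ/ρ₀ = −αΔT + βΔS = 3.576 × 10⁻³ − 2.923 × 10⁻⁴ = 3.2837 × 10⁻³, so Δρ ≈ 3.369 kg m⁻³.
N² = (g/ρ₀)·Δρ/Δz = g·(Δρ/ρ₀)/Δz = 9.81 × 3.2837 × 10⁻³ / 46 = 7.0028 × 10⁻⁴ s⁻².
N = √(7.0028 × 10⁻⁴) = 0.026463 rad s⁻¹ → T = 2π/N = 237.43 s ≈ 237 s.

237 s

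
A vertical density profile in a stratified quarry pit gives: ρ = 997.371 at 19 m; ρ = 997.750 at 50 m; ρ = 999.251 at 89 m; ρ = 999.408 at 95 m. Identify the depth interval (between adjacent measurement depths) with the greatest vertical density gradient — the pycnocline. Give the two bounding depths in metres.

50–89 m

Compute the density gradient over each adjacent pair:
  19–50 m: Δρ/Δz = 0.379/31 = 0.012 kg m⁻⁴
  50–89 m: Δρ/Δz = 1.501/39 = 0.038 kg m⁻⁴
  89–95 m: Δρ/Δz = 0.157/6 = 0.026 kg m⁻⁴
The largest gradient is in the 50–89 m interval — the pycnocline.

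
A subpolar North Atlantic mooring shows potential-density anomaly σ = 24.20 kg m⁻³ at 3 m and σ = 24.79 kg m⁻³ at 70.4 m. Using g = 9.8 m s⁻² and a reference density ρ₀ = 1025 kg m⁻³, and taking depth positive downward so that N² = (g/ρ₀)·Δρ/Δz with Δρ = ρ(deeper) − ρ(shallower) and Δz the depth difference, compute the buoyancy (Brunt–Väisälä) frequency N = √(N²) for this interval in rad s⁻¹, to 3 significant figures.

9.15 × 10⁻³ rad s⁻¹

Δρ = 1024.79 − 1024.20 = 0.59 kg m⁻³ over Δz = 70.4 − 3 = 67.4 m.
N² = (9.8/1025) × (0.59/67.4) = 8.3694 × 10⁻⁵ s⁻².
N = √(8.3694 × 10⁻⁵) = 9.1484 × 10⁻³ rad s⁻¹ ≈ 9.15 × 10⁻³ rad s⁻¹.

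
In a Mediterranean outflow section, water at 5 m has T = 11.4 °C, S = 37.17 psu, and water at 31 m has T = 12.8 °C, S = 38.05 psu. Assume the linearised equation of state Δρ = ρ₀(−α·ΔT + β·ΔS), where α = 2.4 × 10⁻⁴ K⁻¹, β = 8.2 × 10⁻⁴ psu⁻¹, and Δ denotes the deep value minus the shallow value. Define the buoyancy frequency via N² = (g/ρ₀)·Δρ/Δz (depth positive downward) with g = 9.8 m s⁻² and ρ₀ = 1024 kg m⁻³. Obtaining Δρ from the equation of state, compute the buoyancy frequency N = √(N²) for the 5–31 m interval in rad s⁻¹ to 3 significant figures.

0.0121 rad s⁻¹

ΔT = +1.4 K, ΔS = +0.88 psu (deep − shallow).
Δρ/ρ₀ = −αΔT + βΔS = -3.36 × 10⁻⁴ + 7.216 × 10⁻⁴ = 3.856 × 10⁻⁴, so Δρ ≈ 0.3949 kg m⁻³.
N² = (g/ρ₀)·Δρ/Δz = g·(Δρ/ρ₀)/Δz = 9.8 × 3.856 × 10⁻⁴ / 26 = 1.4534 × 10⁻⁴ s⁻².
N = √(1.4534 × 10⁻⁴) = 0.012056 rad s⁻¹ ≈ 0.0121 rad s⁻¹.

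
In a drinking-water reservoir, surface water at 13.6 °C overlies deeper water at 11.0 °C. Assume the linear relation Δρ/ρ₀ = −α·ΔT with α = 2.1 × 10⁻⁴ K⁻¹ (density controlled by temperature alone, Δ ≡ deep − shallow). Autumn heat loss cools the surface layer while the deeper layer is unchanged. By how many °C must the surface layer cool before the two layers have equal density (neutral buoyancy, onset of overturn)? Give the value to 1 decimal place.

2.6 °C

With temperature the only control, equal density requires T_surf′ = T_deep.
T_surf′ = 11.0 °C.
Cooling required: 13.6 − 11.0 = 2.6 °C.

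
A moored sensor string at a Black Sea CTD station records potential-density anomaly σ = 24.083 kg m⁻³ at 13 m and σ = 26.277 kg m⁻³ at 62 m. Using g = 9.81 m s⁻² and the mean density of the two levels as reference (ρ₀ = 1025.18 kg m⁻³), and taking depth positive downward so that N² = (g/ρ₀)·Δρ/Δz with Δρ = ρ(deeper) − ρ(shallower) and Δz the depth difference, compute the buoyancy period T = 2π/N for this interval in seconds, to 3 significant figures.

304 s

Δρ = 1026.277 − 1024.083 = 2.194 kg m⁻³ over Δz = 62 − 13 = 49 m.
N² = (9.81/1025.18) × (2.194/49) = 4.2846 × 10⁻⁴ s⁻².
N = √(4.2846 × 10⁻⁴) = 0.020699 rad s⁻¹, so T = 2π/N = 303.55 s ≈ 304 s.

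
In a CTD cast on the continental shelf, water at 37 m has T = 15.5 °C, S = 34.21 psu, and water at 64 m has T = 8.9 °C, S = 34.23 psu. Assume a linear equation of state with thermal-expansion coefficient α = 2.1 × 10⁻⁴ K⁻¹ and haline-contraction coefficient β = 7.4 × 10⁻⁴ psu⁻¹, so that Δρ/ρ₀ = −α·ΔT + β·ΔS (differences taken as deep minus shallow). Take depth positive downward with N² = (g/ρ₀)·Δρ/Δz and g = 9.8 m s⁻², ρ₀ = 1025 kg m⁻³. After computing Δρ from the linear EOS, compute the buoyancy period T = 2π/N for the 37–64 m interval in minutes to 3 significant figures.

4.64 min

ΔT = -6.6 K, ΔS = +0.02 psu (deep − shallow).
Δρ/ρ₀ = −αΔT + βΔS = 1.386 × 10⁻³ + 1.48 × 10⁻⁵ = 1.4008 × 10⁻³, so Δρ ≈ 1.436 kg m⁻³.
N² = (g/ρ₀)·Δρ/Δz = g·(Δρ/ρ₀)/Δz = 9.8 × 1.4008 × 10⁻³ / 27 = 5.0844 × 10⁻⁴ s⁻².
N = √(5.0844 × 10⁻⁴) = 0.022549 rad s⁻¹ → T = 2π/N = 278.65 s = 4.6442 min ≈ 4.64 min.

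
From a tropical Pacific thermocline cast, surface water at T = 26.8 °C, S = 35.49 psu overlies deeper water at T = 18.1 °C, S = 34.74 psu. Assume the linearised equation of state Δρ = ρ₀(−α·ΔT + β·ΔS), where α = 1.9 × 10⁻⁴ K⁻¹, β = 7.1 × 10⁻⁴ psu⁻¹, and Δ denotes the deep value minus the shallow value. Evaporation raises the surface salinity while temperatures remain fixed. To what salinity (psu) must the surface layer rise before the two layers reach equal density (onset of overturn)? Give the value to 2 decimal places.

Neutral buoyancy requires −α(T_deep − T_surf) + β(S_deep − S_surf′) = 0.
S_surf′ = S_deep − (α/β)·ΔT = 34.74 − (1.9 × 10⁻⁴/7.1 × 10⁻⁴)·(-8.7) = 37.0682 psu.
Increase required: 37.0682 − 35.49 = 1.5782 psu.

37.07 psu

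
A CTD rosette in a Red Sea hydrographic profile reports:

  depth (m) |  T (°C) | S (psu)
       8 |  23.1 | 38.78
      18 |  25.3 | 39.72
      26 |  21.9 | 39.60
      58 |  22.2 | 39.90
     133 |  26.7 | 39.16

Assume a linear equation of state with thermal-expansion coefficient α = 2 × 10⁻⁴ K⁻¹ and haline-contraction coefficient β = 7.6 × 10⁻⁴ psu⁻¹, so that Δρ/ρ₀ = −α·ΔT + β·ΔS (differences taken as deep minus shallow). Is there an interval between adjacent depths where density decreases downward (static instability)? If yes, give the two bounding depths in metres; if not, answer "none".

Evaluate Δρ/ρ₀ = −αΔT + βΔS across each adjacent pair:
  8–18 m: −αΔT+βΔS = −(2 × 10⁻⁴)(+2.2)+(7.6 × 10⁻⁴)(+0.94) = 2.7 × 10⁻⁴ → stable
  18–26 m: −αΔT+βΔS = −(2 × 10⁻⁴)(-3.4)+(7.6 × 10⁻⁴)(-0.12) = 5.9 × 10⁻⁴ → stable
  26–58 m: −αΔT+βΔS = −(2 × 10⁻⁴)(+0.3)+(7.6 × 10⁻⁴)(+0.30) = 1.7 × 10⁻⁴ → stable
  58–133 m: −αΔT+βΔS = −(2 × 10⁻⁴)(+4.5)+(7.6 × 10⁻⁴)(-0.74) = -1.5 × 10⁻³ → UNSTABLE
The 58–133 m interval has Δρ < 0: lighter water underlies denser water.

58–133 m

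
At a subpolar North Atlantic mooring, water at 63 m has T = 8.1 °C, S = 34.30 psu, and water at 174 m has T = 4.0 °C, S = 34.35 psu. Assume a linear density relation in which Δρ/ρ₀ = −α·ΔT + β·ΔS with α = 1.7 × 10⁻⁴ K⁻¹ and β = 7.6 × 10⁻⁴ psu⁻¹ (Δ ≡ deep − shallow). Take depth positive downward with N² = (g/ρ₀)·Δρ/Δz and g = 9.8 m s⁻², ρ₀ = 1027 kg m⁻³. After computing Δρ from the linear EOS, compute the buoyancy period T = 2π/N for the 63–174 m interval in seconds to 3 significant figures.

780 s

ΔT = -4.1 K, ΔS = +0.05 psu (deep − shallow).
Δρ/ρ₀ = −αΔT + βΔS = 6.97 × 10⁻⁴ + 3.80 × 10⁻⁵ = 7.35 × 10⁻⁴, so Δρ ≈ 0.7548 kg m⁻³.
N² = (g/ρ₀)·Δρ/Δz = g·(Δρ/ρ₀)/Δz = 9.8 × 7.35 × 10⁻⁴ / 111 = 6.4892 × 10⁻⁵ s⁻².
N = √(6.4892 × 10⁻⁵) = 8.0556 × 10⁻³ rad s⁻¹ → T = 2π/N = 779.98 s ≈ 780 s.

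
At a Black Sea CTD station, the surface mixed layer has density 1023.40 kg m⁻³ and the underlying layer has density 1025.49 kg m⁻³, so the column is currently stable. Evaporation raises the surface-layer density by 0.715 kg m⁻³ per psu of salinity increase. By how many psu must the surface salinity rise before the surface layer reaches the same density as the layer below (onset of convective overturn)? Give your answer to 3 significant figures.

Density deficit of the surface layer: 1025.49 − 1023.40 = 2.09 kg m⁻³.
Required change = 2.09 / 0.715 = 2.92 psu.

2.92 psu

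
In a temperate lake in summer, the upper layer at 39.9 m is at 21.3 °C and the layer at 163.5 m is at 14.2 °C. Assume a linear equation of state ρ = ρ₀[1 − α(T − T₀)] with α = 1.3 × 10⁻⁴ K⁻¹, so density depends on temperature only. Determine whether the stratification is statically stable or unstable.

stable

ΔT = 14.2 − 21.3 = -7.1 K, so Δρ/ρ₀ = −αΔT = 9.23 × 10⁻⁴.
Δρ/ρ₀ > 0, so Δρ > 0: deeper water is denser → statically stable.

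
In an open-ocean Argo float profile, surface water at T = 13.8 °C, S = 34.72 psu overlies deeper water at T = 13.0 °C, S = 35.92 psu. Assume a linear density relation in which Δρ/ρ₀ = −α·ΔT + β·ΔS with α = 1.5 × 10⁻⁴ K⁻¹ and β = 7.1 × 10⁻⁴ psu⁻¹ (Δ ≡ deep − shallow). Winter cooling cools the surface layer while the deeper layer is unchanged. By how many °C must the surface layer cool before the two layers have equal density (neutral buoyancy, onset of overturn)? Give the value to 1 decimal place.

6.5 °C

Neutral buoyancy requires Δρ = 0, i.e. −α(T_deep − T_surf′) + β(S_deep − S_surf) = 0.
T_surf′ = T_deep − (β/α)·ΔS = 13.0 − (7.1 × 10⁻⁴/1.5 × 10⁻⁴)·(+1.20) = 7.320 °C.
Cooling required: 13.8 − (7.320) = 6.480 °C.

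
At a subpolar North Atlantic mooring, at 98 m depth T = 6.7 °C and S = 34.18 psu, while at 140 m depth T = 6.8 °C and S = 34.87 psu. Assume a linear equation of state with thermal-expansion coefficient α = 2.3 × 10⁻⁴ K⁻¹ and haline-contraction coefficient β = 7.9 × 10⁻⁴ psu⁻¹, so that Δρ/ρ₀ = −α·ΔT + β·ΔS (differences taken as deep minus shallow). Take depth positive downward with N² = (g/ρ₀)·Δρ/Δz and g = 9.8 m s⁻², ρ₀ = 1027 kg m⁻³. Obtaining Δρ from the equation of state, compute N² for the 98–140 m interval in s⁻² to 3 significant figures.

1.22 × 10⁻⁴ s⁻²

ΔT = +0.1 K, ΔS = +0.69 psu (deep − shallow).
Δρ/ρ₀ = −αΔT + βΔS = -2.30 × 10⁻⁵ + 5.451 × 10⁻⁴ = 5.221 × 10⁻⁴, so Δρ ≈ 0.5362 kg m⁻³.
N² = (g/ρ₀)·Δρ/Δz = g·(Δρ/ρ₀)/Δz = 9.8 × 5.221 × 10⁻⁴ / 42 = 1.2182 × 10⁻⁴ s⁻² ≈ 1.22 × 10⁻⁴ s⁻².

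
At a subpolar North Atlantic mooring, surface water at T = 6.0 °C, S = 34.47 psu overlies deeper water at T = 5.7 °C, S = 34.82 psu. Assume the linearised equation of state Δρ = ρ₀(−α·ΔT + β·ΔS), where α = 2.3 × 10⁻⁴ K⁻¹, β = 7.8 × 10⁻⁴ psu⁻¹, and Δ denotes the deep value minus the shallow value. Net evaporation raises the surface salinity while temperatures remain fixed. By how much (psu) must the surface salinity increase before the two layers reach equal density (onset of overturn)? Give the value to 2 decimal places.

0.44 psu

Neutral buoyancy requires −α(T_deep − T_surf) + β(S_deep − S_surf′) = 0.
S_surf′ = S_deep − (α/β)·ΔT = 34.82 − (2.3 × 10⁻⁴/7.8 × 10⁻⁴)·(-0.3) = 34.9085 psu.
Increase required: 34.9085 − 34.47 = 0.4385 psu.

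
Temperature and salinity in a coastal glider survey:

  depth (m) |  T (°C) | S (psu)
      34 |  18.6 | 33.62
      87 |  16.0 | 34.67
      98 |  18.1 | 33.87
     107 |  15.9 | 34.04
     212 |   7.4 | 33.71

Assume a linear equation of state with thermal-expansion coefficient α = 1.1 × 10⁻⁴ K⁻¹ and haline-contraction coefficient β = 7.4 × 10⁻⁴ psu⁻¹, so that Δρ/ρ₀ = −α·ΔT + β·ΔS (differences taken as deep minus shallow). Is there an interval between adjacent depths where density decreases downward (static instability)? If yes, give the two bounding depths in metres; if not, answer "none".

87–98 m

Evaluate Δρ/ρ₀ = −αΔT + βΔS across each adjacent pair:
  34–87 m: −αΔT+βΔS = −(1.1 × 10⁻⁴)(-2.6)+(7.4 × 10⁻⁴)(+1.05) = 1.1 × 10⁻³ → stable
  87–98 m: −αΔT+βΔS = −(1.1 × 10⁻⁴)(+2.1)+(7.4 × 10⁻⁴)(-0.80) = -8.2 × 10⁻⁴ → UNSTABLE
  98–107 m: −αΔT+βΔS = −(1.1 × 10⁻⁴)(-2.2)+(7.4 × 10⁻⁴)(+0.17) = 3.7 × 10⁻⁴ → stable
  107–212 m: −αΔT+βΔS = −(1.1 × 10⁻⁴)(-8.5)+(7.4 × 10⁻⁴)(-0.33) = 6.9 × 10⁻⁴ → stable
The 87–98 m interval has Δρ < 0: lighter water underlies denser water.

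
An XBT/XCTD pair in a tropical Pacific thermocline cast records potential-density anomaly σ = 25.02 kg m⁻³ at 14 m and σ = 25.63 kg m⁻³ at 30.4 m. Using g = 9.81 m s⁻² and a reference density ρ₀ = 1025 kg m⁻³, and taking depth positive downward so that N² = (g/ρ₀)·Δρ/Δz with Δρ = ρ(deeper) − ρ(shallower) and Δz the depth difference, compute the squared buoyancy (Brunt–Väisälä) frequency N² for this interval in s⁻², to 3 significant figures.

3.56 × 10⁻⁴ s⁻²

Δρ = 1025.63 − 1025.02 = 0.61 kg m⁻³ over Δz = 30.4 − 14 = 16.4 m.
N² = (9.81/1025) × (0.61/16.4) = 3.5598 × 10⁻⁴ s⁻² ≈ 3.56 × 10⁻⁴ s⁻².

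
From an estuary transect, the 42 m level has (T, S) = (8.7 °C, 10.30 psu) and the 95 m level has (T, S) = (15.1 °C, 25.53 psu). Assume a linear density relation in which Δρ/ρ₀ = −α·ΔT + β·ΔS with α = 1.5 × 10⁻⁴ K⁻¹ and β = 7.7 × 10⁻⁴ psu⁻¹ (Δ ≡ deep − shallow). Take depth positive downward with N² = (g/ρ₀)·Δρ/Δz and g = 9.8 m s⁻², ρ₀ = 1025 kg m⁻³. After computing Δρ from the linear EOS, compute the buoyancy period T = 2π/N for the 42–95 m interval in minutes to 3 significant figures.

2.35 min

ΔT = +6.4 K, ΔS = +15.23 psu (deep − shallow).
Δρ/ρ₀ = −αΔT + βΔS = -9.60 × 10⁻⁴ + 0.0117271 = 0.0107671, so Δρ ≈ 11.04 kg m⁻³.
N² = (g/ρ₀)·Δρ/Δz = g·(Δρ/ρ₀)/Δz = 9.8 × 0.0107671 / 53 = 1.9909 × 10⁻³ s⁻².
N = √(1.9909 × 10⁻³) = 0.044620 rad s⁻¹ → T = 2π/N = 140.82 s = 2.3470 min ≈ 2.35 min.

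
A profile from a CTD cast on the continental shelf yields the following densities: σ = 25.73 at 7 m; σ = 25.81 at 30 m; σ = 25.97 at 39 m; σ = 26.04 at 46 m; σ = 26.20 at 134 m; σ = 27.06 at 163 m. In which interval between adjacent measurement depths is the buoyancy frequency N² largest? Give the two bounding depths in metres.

Compute the density gradient over each adjacent pair:
  7–30 m: Δρ/Δz = 0.08/23 = 3.5 × 10⁻³ kg m⁻⁴
  30–39 m: Δρ/Δz = 0.16/9 = 0.018 kg m⁻⁴
  39–46 m: Δρ/Δz = 0.07/7 = 0.010 kg m⁻⁴
  46–134 m: Δρ/Δz = 0.16/88 = 1.8 × 10⁻³ kg m⁻⁴
  134–163 m: Δρ/Δz = 0.86/29 = 0.030 kg m⁻⁴
The largest gradient is in the 134–163 m interval — the pycnocline.

134–163 m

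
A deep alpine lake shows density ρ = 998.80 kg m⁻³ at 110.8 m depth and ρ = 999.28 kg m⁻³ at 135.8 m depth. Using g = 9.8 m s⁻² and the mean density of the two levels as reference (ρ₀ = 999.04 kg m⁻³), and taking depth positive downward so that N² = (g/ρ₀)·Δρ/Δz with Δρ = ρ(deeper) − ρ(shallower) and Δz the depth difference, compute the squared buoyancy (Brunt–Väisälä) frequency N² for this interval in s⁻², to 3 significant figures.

1.88 × 10⁻⁴ s⁻²

Δρ = 999.28 − 998.80 = 0.48 kg m⁻³ over Δz = 135.8 − 110.8 = 25 m.
N² = (9.8/999.04) × (0.48/25) = 1.8834 × 10⁻⁴ s⁻² ≈ 1.88 × 10⁻⁴ s⁻².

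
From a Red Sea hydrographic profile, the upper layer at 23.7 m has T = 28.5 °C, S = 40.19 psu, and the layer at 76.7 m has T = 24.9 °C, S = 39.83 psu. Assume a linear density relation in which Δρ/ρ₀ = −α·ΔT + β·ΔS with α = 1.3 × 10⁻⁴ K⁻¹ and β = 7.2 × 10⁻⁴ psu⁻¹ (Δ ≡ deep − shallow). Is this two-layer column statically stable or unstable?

stable

ΔT = 24.9 − 28.5 = -3.6 K and ΔS = 39.83 − 40.19 = -0.36 psu (deep − shallow).
−αΔT = 4.68 × 10⁻⁴; βΔS = -2.592 × 10⁻⁴; sum Δρ/ρ₀ = 2.088 × 10⁻⁴.
Δρ/ρ₀ > 0, so Δρ > 0: deeper water is denser → statically stable.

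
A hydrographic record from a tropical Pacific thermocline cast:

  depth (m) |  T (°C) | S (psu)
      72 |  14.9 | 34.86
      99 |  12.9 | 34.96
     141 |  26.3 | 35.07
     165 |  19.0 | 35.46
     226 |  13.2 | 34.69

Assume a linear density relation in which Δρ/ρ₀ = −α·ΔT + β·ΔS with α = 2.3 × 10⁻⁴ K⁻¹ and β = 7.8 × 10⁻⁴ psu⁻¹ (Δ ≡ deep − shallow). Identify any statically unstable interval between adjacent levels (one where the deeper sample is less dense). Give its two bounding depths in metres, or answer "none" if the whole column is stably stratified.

Evaluate Δρ/ρ₀ = −αΔT + βΔS across each adjacent pair:
  72–99 m: −αΔT+βΔS = −(2.3 × 10⁻⁴)(-2.0)+(7.8 × 10⁻⁴)(+0.10) = 5.4 × 10⁻⁴ → stable
  99–141 m: −αΔT+βΔS = −(2.3 × 10⁻⁴)(+13.4)+(7.8 × 10⁻⁴)(+0.11) = -3.0 × 10⁻³ → UNSTABLE
  141–165 m: −αΔT+βΔS = −(2.3 × 10⁻⁴)(-7.3)+(7.8 × 10⁻⁴)(+0.39) = 2.0 × 10⁻³ → stable
  165–226 m: −αΔT+βΔS = −(2.3 × 10⁻⁴)(-5.8)+(7.8 × 10⁻⁴)(-0.77) = 7.3 × 10⁻⁴ → stable
The 99–141 m interval has Δρ < 0: lighter water underlies denser water.

99–141 m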